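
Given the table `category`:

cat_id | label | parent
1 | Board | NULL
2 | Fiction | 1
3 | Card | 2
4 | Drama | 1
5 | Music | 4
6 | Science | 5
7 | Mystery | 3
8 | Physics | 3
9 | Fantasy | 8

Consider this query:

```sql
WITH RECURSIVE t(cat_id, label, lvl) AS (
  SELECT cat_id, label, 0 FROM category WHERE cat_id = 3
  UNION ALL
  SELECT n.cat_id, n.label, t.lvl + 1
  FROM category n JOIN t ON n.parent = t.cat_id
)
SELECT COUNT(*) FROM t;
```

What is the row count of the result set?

4

Base: cat_id=3 (Card) at lvl 0.
Iteration 1: rows with parent in {3} -> Mystery (id 7, lvl 1), Physics (id 8, lvl 1).
Iteration 2: rows with parent in {7,8} -> Fantasy (id 9, lvl 2).
Iteration 3: no rows with parent in {9}; recursion stops.
Total rows emitted: 4.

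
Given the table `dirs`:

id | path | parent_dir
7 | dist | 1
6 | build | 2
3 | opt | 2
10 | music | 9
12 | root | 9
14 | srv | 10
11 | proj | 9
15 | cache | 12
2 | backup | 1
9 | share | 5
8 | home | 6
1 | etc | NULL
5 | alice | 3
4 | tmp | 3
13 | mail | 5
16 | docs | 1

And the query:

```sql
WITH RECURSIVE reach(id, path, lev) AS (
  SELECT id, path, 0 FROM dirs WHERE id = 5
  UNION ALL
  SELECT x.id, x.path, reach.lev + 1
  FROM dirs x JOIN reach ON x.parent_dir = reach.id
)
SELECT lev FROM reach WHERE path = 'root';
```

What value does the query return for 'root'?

2

Base: id=5 (alice) at lev 0.
Iteration 1: rows with parent_dir in {5} -> share (id 9, lev 1), mail (id 13, lev 1).
Iteration 2: rows with parent_dir in {9,13} -> music (id 10, lev 2), proj (id 11, lev 2), root (id 12, lev 2).
Iteration 3: rows with parent_dir in {10,11,12} -> srv (id 14, lev 3), cache (id 15, lev 3).
Iteration 4: no rows with parent_dir in {14,15}; recursion stops.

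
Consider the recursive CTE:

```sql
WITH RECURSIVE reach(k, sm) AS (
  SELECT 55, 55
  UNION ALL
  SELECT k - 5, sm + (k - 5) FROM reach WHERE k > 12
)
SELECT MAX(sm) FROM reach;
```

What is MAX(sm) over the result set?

Base: k=55, sm=55.
Iteration 1: 55 > 12 holds -> k = 55 - 5 = 50, sm = 55 + 50 = 105.
Iteration 2: 50 > 12 holds -> k = 50 - 5 = 45, sm = 105 + 45 = 150.
Iteration 3: 45 > 12 holds -> k = 45 - 5 = 40, sm = 150 + 40 = 190.
Iteration 4: 40 > 12 holds -> k = 40 - 5 = 35, sm = 190 + 35 = 225.
Iteration 5: 35 > 12 holds -> k = 35 - 5 = 30, sm = 225 + 30 = 255.
Iteration 6: 30 > 12 holds -> k = 30 - 5 = 25, sm = 255 + 25 = 280.
Iteration 7: 25 > 12 holds -> k = 25 - 5 = 20, sm = 280 + 20 = 300.
Iteration 8: 20 > 12 holds -> k = 20 - 5 = 15, sm = 300 + 15 = 315.
Iteration 9: 15 > 12 holds -> k = 15 - 5 = 10, sm = 315 + 10 = 325.
Iteration 10: 10 > 12 fails; recursion stops.
sm values: 55, 105, 150, 190, 225, 255, 280, 300, 315, 325; the maximum is 325.

325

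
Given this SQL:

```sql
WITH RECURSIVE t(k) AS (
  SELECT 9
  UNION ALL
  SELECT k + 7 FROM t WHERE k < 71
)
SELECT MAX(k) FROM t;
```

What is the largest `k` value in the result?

72

Base: k=9.
Iteration 1: 9 < 71 holds -> k = 9 + 7 = 16.
Iteration 2: 16 < 71 holds -> k = 16 + 7 = 23.
Iteration 3: 23 < 71 holds -> k = 23 + 7 = 30.
Iteration 4: 30 < 71 holds -> k = 30 + 7 = 37.
Iteration 5: 37 < 71 holds -> k = 37 + 7 = 44.
Iteration 6: 44 < 71 holds -> k = 44 + 7 = 51.
Iteration 7: 51 < 71 holds -> k = 51 + 7 = 58.
Iteration 8: 58 < 71 holds -> k = 58 + 7 = 65.
Iteration 9: 65 < 71 holds -> k = 65 + 7 = 72.
Iteration 10: 72 < 71 fails; recursion stops.
k values: 9, 16, 23, 30, 37, 44, 51, 58, 65, 72; the maximum is 72.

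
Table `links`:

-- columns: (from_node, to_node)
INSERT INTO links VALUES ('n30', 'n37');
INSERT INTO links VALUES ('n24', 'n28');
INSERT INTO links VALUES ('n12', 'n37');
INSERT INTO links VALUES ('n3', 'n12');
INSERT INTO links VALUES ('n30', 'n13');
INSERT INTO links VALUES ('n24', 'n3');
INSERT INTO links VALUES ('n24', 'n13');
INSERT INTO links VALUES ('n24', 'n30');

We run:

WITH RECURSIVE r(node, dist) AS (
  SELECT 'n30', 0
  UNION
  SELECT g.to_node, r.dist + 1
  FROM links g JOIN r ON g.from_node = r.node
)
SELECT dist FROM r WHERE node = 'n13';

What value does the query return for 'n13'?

1

Base: (n30, dist=0).
Iteration 1: edges from {n30} -> (n13, dist=1), (n37, dist=1).
Iteration 2: no outgoing edges from {n13,n37}; recursion stops.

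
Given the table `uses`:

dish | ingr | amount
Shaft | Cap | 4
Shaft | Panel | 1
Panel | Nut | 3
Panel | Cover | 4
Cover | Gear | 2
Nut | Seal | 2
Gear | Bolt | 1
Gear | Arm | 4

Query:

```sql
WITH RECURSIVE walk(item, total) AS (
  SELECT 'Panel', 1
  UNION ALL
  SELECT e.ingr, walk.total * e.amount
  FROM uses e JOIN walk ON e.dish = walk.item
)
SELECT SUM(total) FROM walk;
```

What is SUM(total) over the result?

62

Base: (Panel, total=1).
Iteration 1: components of {Panel} -> Cover = 1*4 = 4, Nut = 1*3 = 3.
Iteration 2: components of {Cover,Nut} -> Gear = 4*2 = 8, Seal = 3*2 = 6.
Iteration 3: components of {Gear,Seal} -> Arm = 8*4 = 32, Bolt = 8*1 = 8.
Iteration 4: no further components; recursion stops.
SUM(total) = 1 + 3 + 4 + 6 + 8 + 8 + 32 = 62.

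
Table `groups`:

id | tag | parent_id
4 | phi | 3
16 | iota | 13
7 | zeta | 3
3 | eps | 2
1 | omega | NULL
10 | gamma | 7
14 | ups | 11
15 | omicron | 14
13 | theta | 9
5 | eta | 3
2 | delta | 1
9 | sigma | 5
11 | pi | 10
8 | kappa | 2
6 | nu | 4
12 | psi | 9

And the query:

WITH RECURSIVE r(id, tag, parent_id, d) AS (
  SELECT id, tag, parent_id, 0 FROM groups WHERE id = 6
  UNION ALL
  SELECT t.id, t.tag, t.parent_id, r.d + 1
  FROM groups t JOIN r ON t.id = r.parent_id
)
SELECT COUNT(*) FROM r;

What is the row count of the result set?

Base: id=6 (nu), parent_id=4, d 0.
Iteration 1: join on id=4 -> phi (id 4, parent_id=3, d 1).
Iteration 2: join on id=3 -> eps (id 3, parent_id=2, d 2).
Iteration 3: join on id=2 -> delta (id 2, parent_id=1, d 3).
Iteration 4: join on id=1 -> omega (id 1, parent_id=NULL, d 4).
Iteration 5: parent_id is NULL; no match; recursion stops.
Total rows emitted: 5.

5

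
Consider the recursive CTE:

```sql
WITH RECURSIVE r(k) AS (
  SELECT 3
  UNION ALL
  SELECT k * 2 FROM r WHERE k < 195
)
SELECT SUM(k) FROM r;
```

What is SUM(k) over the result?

Base: k=3.
Iteration 1: 3 < 195 holds -> k = 3 * 2 = 6.
Iteration 2: 6 < 195 holds -> k = 6 * 2 = 12.
Iteration 3: 12 < 195 holds -> k = 12 * 2 = 24.
Iteration 4: 24 < 195 holds -> k = 24 * 2 = 48.
Iteration 5: 48 < 195 holds -> k = 48 * 2 = 96.
Iteration 6: 96 < 195 holds -> k = 96 * 2 = 192.
Iteration 7: 192 < 195 holds -> k = 192 * 2 = 384.
Iteration 8: 384 < 195 fails; recursion stops.
SUM(k) = 3 + 6 + 12 + 24 + 48 + 96 + 192 + 384 = 765.

765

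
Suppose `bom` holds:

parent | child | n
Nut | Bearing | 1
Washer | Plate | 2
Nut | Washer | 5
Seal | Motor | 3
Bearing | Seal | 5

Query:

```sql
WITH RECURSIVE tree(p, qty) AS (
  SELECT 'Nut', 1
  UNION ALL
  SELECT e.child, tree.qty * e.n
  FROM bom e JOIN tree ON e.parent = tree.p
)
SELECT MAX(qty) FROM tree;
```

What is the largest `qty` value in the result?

Base: (Nut, qty=1).
Iteration 1: components of {Nut} -> Bearing = 1*1 = 1, Washer = 1*5 = 5.
Iteration 2: components of {Bearing,Washer} -> Plate = 5*2 = 10, Seal = 1*5 = 5.
Iteration 3: components of {Plate,Seal} -> Motor = 5*3 = 15.
Iteration 4: no further components; recursion stops.
qty values: 1, 5, 1, 10, 5, 15; the maximum is 15.

15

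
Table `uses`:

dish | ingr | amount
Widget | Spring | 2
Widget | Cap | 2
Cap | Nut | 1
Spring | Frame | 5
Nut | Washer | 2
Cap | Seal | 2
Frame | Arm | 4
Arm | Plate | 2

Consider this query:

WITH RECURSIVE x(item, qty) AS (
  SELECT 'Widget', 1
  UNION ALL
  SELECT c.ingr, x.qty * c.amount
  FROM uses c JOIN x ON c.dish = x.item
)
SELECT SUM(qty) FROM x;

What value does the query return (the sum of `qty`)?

145

Base: (Widget, qty=1).
Iteration 1: components of {Widget} -> Cap = 1*2 = 2, Spring = 1*2 = 2.
Iteration 2: components of {Cap,Spring} -> Frame = 2*5 = 10, Nut = 2*1 = 2, Seal = 2*2 = 4.
Iteration 3: components of {Frame,Nut,Seal} -> Arm = 10*4 = 40, Washer = 2*2 = 4.
Iteration 4: components of {Arm,Washer} -> Plate = 40*2 = 80.
Iteration 5: no further components; recursion stops.
SUM(qty) = 1 + 2 + 2 + 10 + 2 + 4 + 40 + 4 + 80 = 145.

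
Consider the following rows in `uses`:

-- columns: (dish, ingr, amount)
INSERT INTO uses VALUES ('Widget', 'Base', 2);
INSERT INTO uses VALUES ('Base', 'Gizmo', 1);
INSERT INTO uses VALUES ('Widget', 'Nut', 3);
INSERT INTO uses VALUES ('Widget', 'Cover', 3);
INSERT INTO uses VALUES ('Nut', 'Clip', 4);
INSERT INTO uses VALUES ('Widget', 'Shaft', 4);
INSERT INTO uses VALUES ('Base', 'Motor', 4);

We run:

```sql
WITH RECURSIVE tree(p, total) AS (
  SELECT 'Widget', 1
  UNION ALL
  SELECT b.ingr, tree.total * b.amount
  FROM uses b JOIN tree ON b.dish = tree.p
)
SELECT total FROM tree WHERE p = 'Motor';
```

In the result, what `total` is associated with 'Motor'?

Base: (Widget, total=1).
Iteration 1: components of {Widget} -> Base = 1*2 = 2, Cover = 1*3 = 3, Nut = 1*3 = 3, Shaft = 1*4 = 4.
Iteration 2: components of {Base,Cover,Nut,Shaft} -> Clip = 3*4 = 12, Gizmo = 2*1 = 2, Motor = 2*4 = 8.
Iteration 3: no further components; recursion stops.

8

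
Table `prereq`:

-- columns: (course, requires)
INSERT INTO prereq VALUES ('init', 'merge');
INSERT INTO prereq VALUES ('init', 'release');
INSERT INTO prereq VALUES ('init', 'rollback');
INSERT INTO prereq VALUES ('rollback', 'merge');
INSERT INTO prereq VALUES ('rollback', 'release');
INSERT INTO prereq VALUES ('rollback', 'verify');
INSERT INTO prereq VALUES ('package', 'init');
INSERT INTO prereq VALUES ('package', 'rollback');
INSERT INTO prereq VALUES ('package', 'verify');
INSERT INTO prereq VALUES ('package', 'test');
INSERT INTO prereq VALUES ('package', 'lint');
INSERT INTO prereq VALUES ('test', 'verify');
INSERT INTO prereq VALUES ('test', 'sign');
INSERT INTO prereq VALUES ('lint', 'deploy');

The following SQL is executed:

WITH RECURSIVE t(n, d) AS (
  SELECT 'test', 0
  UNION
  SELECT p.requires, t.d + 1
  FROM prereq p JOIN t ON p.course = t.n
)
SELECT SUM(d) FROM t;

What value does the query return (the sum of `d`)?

2

Base: (test, d=0).
Iteration 1: edges from {test} -> (sign, d=1), (verify, d=1).
Iteration 2: no outgoing edges from {sign,verify}; recursion stops.
SUM(d) = 0 + 1 + 1 = 2.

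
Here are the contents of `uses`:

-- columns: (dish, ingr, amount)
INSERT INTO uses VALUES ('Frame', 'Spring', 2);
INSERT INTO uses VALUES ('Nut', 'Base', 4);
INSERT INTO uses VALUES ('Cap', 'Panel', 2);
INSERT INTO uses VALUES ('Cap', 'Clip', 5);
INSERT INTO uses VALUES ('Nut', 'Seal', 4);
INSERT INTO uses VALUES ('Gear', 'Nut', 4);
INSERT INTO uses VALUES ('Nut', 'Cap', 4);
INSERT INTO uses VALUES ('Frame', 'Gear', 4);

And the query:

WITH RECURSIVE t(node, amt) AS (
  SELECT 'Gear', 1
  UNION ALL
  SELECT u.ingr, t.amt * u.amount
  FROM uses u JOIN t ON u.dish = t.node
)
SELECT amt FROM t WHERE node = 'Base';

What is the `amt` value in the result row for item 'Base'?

Base: (Gear, amt=1).
Iteration 1: components of {Gear} -> Nut = 1*4 = 4.
Iteration 2: components of {Nut} -> Base = 4*4 = 16, Cap = 4*4 = 16, Seal = 4*4 = 16.
Iteration 3: components of {Base,Cap,Seal} -> Clip = 16*5 = 80, Panel = 16*2 = 32.
Iteration 4: no further components; recursion stops.

16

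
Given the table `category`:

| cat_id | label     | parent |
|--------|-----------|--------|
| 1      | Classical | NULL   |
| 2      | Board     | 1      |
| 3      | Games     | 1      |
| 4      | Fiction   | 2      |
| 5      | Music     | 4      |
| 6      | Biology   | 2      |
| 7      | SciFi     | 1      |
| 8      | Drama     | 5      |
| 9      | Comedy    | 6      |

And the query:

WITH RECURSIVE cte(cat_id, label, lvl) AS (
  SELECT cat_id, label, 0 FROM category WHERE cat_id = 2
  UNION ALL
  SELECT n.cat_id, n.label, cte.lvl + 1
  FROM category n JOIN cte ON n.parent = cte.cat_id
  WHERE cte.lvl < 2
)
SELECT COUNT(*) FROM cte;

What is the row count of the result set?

5

Base: cat_id=2 (Board) at lvl 0.
Iteration 1: rows with parent in {2} -> Fiction (id 4, lvl 1), Biology (id 6, lvl 1).
Iteration 2: rows with parent in {4,6} -> Music (id 5, lvl 2), Comedy (id 9, lvl 2).
Iteration 3: lvl < 2 fails for all current rows; recursion stops.
Total rows emitted: 5.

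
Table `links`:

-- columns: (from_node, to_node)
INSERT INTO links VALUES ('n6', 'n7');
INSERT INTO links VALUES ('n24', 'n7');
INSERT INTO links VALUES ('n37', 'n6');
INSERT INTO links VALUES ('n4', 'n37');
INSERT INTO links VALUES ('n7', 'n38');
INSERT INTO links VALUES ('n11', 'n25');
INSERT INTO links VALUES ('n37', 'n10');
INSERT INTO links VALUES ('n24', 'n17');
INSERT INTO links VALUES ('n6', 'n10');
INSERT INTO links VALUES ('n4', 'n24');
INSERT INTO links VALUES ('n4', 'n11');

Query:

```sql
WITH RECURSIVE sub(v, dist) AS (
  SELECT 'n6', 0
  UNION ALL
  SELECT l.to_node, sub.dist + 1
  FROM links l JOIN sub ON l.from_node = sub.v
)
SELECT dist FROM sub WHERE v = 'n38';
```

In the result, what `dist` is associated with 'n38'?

Base: (n6, dist=0).
Iteration 1: edges from {n6} -> (n10, dist=1), (n7, dist=1).
Iteration 2: edges from {n10,n7} -> (n38, dist=2).
Iteration 3: no outgoing edges from {n38}; recursion stops.

2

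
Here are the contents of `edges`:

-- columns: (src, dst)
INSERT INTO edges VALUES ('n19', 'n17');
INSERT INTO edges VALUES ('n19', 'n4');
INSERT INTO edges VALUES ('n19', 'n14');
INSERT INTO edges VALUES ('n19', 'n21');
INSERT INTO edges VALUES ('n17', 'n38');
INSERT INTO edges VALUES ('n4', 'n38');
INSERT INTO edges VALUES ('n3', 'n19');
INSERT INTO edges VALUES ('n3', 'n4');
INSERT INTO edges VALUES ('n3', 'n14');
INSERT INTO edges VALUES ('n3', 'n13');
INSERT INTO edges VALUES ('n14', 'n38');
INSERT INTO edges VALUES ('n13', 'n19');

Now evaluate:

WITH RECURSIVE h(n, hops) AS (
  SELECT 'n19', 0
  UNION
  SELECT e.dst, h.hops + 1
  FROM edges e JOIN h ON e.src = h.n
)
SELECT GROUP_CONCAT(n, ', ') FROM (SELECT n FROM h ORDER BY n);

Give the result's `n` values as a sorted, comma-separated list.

Base: (n19, hops=0).
Iteration 1: edges from {n19} -> (n14, hops=1), (n17, hops=1), (n21, hops=1), (n4, hops=1).
Iteration 2: edges from {n14,n17,n21,n4} -> (n38, hops=2). [UNION drops 2 duplicate row(s)]
Iteration 3: no outgoing edges from {n38}; recursion stops.

n14, n17, n19, n21, n38, n4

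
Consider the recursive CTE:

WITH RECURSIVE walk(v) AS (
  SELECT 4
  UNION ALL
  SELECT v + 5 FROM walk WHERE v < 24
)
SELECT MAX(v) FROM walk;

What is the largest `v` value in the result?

24

Base: v=4.
Iteration 1: 4 < 24 holds -> v = 4 + 5 = 9.
Iteration 2: 9 < 24 holds -> v = 9 + 5 = 14.
Iteration 3: 14 < 24 holds -> v = 14 + 5 = 19.
Iteration 4: 19 < 24 holds -> v = 19 + 5 = 24.
Iteration 5: 24 < 24 fails; recursion stops.
v values: 4, 9, 14, 19, 24; the maximum is 24.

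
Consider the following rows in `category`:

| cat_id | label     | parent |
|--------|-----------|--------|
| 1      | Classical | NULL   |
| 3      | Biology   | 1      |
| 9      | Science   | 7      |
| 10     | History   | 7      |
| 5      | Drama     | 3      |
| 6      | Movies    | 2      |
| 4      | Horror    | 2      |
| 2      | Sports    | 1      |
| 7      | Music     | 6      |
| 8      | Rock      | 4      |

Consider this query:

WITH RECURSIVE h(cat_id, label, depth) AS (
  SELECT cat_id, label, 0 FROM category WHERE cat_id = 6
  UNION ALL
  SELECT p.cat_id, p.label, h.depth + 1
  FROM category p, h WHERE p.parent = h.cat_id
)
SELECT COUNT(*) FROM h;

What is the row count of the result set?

Base: cat_id=6 (Movies) at depth 0.
Iteration 1: rows with parent in {6} -> Music (id 7, depth 1).
Iteration 2: rows with parent in {7} -> Science (id 9, depth 2), History (id 10, depth 2).
Iteration 3: no rows with parent in {9,10}; recursion stops.
Total rows emitted: 4.

4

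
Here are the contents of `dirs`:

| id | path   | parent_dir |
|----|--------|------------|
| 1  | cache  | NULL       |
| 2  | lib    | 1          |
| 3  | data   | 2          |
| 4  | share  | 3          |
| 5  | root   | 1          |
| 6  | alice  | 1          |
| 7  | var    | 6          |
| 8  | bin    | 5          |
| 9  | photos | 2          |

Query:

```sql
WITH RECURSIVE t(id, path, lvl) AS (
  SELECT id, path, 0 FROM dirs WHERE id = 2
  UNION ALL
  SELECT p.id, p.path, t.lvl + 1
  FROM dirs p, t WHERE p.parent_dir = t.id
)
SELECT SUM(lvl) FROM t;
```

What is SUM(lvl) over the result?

4

Base: id=2 (lib) at lvl 0.
Iteration 1: rows with parent_dir in {2} -> data (id 3, lvl 1), photos (id 9, lvl 1).
Iteration 2: rows with parent_dir in {3,9} -> share (id 4, lvl 2).
Iteration 3: no rows with parent_dir in {4}; recursion stops.
SUM(lvl) = 0 + 1 + 1 + 2 = 4.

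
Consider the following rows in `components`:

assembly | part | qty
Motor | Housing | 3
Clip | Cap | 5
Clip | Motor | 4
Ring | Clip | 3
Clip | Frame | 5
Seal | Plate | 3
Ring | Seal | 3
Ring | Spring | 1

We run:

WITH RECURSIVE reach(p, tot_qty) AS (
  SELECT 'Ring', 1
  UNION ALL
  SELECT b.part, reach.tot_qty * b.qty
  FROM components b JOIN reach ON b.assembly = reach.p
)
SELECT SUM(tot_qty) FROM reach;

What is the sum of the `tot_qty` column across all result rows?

95

Base: (Ring, tot_qty=1).
Iteration 1: components of {Ring} -> Clip = 1*3 = 3, Seal = 1*3 = 3, Spring = 1*1 = 1.
Iteration 2: components of {Clip,Seal,Spring} -> Cap = 3*5 = 15, Frame = 3*5 = 15, Motor = 3*4 = 12, Plate = 3*3 = 9.
Iteration 3: components of {Cap,Frame,Motor,Plate} -> Housing = 12*3 = 36.
Iteration 4: no further components; recursion stops.
SUM(tot_qty) = 1 + 3 + 1 + 3 + 12 + 15 + 15 + 9 + 36 = 95.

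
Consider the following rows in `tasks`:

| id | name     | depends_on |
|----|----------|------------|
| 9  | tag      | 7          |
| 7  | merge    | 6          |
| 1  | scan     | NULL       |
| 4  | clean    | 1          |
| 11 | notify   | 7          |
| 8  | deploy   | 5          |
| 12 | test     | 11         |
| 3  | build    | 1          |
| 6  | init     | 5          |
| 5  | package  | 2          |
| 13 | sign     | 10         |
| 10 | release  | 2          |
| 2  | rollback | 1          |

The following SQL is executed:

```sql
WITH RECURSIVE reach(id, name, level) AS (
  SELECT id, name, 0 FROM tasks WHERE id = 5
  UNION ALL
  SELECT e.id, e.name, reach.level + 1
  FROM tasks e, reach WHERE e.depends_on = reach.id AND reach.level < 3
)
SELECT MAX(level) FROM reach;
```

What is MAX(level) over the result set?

Base: id=5 (package) at level 0.
Iteration 1: rows with depends_on in {5} -> init (id 6, level 1), deploy (id 8, level 1).
Iteration 2: rows with depends_on in {6,8} -> merge (id 7, level 2).
Iteration 3: rows with depends_on in {7} -> tag (id 9, level 3), notify (id 11, level 3).
Iteration 4: level < 3 fails for all current rows; recursion stops.
level values: 0, 1, 1, 2, 3, 3; the maximum is 3.

3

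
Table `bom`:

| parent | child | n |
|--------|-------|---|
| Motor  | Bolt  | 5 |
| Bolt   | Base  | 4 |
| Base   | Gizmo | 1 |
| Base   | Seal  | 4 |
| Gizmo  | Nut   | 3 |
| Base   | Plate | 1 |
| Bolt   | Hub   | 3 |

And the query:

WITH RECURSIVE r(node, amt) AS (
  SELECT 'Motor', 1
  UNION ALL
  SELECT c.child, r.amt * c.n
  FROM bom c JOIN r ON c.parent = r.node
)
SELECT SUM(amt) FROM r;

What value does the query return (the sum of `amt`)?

Base: (Motor, amt=1).
Iteration 1: components of {Motor} -> Bolt = 1*5 = 5.
Iteration 2: components of {Bolt} -> Base = 5*4 = 20, Hub = 5*3 = 15.
Iteration 3: components of {Base,Hub} -> Gizmo = 20*1 = 20, Plate = 20*1 = 20, Seal = 20*4 = 80.
Iteration 4: components of {Gizmo,Plate,Seal} -> Nut = 20*3 = 60.
Iteration 5: no further components; recursion stops.
SUM(amt) = 1 + 5 + 20 + 15 + 20 + 80 + 20 + 60 = 221.

221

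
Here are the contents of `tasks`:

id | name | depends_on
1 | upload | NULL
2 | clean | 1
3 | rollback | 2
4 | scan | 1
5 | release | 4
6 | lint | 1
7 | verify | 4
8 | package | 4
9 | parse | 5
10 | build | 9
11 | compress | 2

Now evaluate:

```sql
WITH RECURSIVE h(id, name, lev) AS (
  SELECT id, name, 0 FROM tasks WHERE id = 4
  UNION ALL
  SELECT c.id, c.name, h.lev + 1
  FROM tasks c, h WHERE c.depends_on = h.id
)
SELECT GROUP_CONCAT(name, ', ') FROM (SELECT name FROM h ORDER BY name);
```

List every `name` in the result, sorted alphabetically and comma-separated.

Base: id=4 (scan) at lev 0.
Iteration 1: rows with depends_on in {4} -> release (id 5, lev 1), verify (id 7, lev 1), package (id 8, lev 1).
Iteration 2: rows with depends_on in {5,7,8} -> parse (id 9, lev 2).
Iteration 3: rows with depends_on in {9} -> build (id 10, lev 3).
Iteration 4: no rows with depends_on in {10}; recursion stops.

build, package, parse, release, scan, verify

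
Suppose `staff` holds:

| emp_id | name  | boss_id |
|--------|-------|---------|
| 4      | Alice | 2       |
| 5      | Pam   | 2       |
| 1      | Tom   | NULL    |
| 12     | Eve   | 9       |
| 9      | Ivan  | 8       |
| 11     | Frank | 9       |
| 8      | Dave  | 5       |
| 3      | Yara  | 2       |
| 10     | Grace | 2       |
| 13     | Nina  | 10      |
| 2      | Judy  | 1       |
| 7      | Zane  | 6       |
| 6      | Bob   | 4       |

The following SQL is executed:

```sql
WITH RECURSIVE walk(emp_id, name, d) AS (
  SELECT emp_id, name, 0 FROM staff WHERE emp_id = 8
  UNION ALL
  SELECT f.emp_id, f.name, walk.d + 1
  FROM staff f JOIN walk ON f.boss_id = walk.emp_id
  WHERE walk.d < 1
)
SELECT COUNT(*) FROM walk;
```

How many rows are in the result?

Base: emp_id=8 (Dave) at d 0.
Iteration 1: rows with boss_id in {8} -> Ivan (id 9, d 1).
Iteration 2: d < 1 fails for all current rows; recursion stops.
Total rows emitted: 2.

2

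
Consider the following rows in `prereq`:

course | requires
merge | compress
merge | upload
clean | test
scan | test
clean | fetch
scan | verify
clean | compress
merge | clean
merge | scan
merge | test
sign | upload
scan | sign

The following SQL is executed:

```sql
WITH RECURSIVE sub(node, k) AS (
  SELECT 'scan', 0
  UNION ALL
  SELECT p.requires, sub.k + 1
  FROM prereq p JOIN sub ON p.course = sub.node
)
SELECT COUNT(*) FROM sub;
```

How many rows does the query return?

5

Base: (scan, k=0).
Iteration 1: edges from {scan} -> (sign, k=1), (test, k=1), (verify, k=1).
Iteration 2: edges from {sign,test,verify} -> (upload, k=2).
Iteration 3: no outgoing edges from {upload}; recursion stops.
Total rows emitted: 5.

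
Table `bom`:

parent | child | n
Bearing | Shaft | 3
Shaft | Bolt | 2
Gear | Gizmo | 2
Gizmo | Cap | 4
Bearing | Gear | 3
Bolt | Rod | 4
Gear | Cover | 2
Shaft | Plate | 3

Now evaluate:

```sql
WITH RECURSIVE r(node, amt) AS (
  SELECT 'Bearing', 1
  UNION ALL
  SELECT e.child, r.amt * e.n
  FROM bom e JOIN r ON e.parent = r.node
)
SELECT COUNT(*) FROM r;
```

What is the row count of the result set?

Base: (Bearing, amt=1).
Iteration 1: components of {Bearing} -> Gear = 1*3 = 3, Shaft = 1*3 = 3.
Iteration 2: components of {Gear,Shaft} -> Bolt = 3*2 = 6, Cover = 3*2 = 6, Gizmo = 3*2 = 6, Plate = 3*3 = 9.
Iteration 3: components of {Bolt,Cover,Gizmo,Plate} -> Cap = 6*4 = 24, Rod = 6*4 = 24.
Iteration 4: no further components; recursion stops.
Total rows emitted: 9.

9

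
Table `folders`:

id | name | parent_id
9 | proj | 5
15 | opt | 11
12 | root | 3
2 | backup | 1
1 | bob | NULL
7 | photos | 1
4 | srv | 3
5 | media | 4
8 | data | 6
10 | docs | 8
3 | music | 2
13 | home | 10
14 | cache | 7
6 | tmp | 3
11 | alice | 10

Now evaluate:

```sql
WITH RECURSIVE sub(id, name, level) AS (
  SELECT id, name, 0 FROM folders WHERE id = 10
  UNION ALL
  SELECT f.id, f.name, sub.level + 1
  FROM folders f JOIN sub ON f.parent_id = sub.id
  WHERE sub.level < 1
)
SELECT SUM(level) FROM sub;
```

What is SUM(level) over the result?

Base: id=10 (docs) at level 0.
Iteration 1: rows with parent_id in {10} -> alice (id 11, level 1), home (id 13, level 1).
Iteration 2: level < 1 fails for all current rows; recursion stops.
SUM(level) = 0 + 1 + 1 = 2.

2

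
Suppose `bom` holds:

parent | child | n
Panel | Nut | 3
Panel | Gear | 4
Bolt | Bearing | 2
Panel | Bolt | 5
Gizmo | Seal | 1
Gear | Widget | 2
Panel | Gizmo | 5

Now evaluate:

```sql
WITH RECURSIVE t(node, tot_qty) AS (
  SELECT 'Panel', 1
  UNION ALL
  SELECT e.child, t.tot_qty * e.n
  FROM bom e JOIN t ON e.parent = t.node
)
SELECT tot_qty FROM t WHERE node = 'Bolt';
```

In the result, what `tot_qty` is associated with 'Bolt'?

5

Base: (Panel, tot_qty=1).
Iteration 1: components of {Panel} -> Bolt = 1*5 = 5, Gear = 1*4 = 4, Gizmo = 1*5 = 5, Nut = 1*3 = 3.
Iteration 2: components of {Bolt,Gear,Gizmo,Nut} -> Bearing = 5*2 = 10, Seal = 5*1 = 5, Widget = 4*2 = 8.
Iteration 3: no further components; recursion stops.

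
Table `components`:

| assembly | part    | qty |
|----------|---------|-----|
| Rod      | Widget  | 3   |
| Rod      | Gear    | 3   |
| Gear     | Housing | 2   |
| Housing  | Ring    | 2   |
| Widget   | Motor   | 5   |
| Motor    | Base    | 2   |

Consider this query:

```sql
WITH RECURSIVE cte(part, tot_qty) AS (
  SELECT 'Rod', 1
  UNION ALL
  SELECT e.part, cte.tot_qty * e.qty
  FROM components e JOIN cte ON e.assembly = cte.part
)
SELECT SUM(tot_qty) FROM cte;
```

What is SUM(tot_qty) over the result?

70

Base: (Rod, tot_qty=1).
Iteration 1: components of {Rod} -> Gear = 1*3 = 3, Widget = 1*3 = 3.
Iteration 2: components of {Gear,Widget} -> Housing = 3*2 = 6, Motor = 3*5 = 15.
Iteration 3: components of {Housing,Motor} -> Base = 15*2 = 30, Ring = 6*2 = 12.
Iteration 4: no further components; recursion stops.
SUM(tot_qty) = 1 + 3 + 3 + 15 + 6 + 30 + 12 = 70.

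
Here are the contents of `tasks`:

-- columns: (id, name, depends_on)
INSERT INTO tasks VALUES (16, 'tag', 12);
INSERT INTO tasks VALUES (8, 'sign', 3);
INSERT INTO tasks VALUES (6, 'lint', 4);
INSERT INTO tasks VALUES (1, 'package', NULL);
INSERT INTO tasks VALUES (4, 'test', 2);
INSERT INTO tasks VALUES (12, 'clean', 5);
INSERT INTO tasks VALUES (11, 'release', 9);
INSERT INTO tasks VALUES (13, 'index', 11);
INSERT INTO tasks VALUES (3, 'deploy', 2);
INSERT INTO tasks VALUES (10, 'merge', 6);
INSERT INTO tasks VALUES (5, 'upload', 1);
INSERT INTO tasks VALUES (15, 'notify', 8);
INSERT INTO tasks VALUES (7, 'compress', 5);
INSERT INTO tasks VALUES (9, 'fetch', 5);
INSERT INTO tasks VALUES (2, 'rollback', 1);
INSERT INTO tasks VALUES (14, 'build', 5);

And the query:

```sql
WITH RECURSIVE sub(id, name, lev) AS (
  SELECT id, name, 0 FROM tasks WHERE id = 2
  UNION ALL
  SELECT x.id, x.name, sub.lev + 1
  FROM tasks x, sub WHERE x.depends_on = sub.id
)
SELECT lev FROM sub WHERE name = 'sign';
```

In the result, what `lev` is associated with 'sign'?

2

Base: id=2 (rollback) at lev 0.
Iteration 1: rows with depends_on in {2} -> deploy (id 3, lev 1), test (id 4, lev 1).
Iteration 2: rows with depends_on in {3,4} -> lint (id 6, lev 2), sign (id 8, lev 2).
Iteration 3: rows with depends_on in {6,8} -> merge (id 10, lev 3), notify (id 15, lev 3).
Iteration 4: no rows with depends_on in {10,15}; recursion stops.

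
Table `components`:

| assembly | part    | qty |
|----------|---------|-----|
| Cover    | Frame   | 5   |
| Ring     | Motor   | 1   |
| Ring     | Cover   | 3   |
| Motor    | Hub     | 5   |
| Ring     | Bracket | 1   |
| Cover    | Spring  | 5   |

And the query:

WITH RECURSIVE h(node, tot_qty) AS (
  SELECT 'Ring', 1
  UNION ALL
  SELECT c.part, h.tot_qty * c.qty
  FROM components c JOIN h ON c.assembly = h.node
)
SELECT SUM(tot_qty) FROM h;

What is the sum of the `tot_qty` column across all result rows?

41

Base: (Ring, tot_qty=1).
Iteration 1: components of {Ring} -> Bracket = 1*1 = 1, Cover = 1*3 = 3, Motor = 1*1 = 1.
Iteration 2: components of {Bracket,Cover,Motor} -> Frame = 3*5 = 15, Hub = 1*5 = 5, Spring = 3*5 = 15.
Iteration 3: no further components; recursion stops.
SUM(tot_qty) = 1 + 3 + 1 + 1 + 15 + 15 + 5 = 41.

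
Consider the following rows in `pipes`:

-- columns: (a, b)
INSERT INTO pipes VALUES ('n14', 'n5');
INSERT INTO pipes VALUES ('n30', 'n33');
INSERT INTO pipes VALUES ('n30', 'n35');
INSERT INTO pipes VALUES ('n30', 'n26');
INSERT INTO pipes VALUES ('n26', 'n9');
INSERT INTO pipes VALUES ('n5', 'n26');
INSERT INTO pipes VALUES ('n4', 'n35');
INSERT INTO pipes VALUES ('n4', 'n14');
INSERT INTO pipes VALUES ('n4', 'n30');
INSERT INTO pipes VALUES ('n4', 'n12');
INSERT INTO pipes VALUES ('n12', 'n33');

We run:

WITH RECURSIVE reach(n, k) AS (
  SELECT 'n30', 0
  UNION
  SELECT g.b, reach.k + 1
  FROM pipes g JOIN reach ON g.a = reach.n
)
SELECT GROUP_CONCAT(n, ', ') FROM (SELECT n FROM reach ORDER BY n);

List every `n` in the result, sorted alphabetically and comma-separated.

n26, n30, n33, n35, n9

Base: (n30, k=0).
Iteration 1: edges from {n30} -> (n26, k=1), (n33, k=1), (n35, k=1).
Iteration 2: edges from {n26,n33,n35} -> (n9, k=2).
Iteration 3: no outgoing edges from {n9}; recursion stops.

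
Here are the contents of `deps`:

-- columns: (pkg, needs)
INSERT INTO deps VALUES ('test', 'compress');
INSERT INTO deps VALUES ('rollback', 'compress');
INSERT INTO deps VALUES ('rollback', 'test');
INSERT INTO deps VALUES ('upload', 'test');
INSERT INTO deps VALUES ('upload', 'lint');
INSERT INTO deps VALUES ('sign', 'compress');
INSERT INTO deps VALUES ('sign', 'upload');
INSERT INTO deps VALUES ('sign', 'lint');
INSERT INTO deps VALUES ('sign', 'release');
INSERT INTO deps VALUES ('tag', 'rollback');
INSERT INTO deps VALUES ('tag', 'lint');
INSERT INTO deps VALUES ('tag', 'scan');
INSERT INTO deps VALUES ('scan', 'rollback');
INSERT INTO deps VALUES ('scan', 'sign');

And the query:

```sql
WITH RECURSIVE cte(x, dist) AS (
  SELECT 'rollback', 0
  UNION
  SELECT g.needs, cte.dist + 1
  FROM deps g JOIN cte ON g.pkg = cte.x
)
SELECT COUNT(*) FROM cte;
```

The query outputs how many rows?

Base: (rollback, dist=0).
Iteration 1: edges from {rollback} -> (compress, dist=1), (test, dist=1).
Iteration 2: edges from {compress,test} -> (compress, dist=2).
Iteration 3: no outgoing edges from {compress}; recursion stops.
Total rows emitted: 4.

4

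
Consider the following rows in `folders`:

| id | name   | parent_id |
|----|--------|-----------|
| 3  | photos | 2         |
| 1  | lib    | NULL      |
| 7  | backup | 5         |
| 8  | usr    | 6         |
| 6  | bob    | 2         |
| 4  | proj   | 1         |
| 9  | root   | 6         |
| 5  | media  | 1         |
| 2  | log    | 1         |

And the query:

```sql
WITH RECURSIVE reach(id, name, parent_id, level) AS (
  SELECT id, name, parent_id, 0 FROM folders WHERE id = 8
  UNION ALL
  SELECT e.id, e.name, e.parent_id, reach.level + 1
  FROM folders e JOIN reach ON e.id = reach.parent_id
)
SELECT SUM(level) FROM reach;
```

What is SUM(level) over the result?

6

Base: id=8 (usr), parent_id=6, level 0.
Iteration 1: join on id=6 -> bob (id 6, parent_id=2, level 1).
Iteration 2: join on id=2 -> log (id 2, parent_id=1, level 2).
Iteration 3: join on id=1 -> lib (id 1, parent_id=NULL, level 3).
Iteration 4: parent_id is NULL; no match; recursion stops.
SUM(level) = 0 + 1 + 2 + 3 = 6.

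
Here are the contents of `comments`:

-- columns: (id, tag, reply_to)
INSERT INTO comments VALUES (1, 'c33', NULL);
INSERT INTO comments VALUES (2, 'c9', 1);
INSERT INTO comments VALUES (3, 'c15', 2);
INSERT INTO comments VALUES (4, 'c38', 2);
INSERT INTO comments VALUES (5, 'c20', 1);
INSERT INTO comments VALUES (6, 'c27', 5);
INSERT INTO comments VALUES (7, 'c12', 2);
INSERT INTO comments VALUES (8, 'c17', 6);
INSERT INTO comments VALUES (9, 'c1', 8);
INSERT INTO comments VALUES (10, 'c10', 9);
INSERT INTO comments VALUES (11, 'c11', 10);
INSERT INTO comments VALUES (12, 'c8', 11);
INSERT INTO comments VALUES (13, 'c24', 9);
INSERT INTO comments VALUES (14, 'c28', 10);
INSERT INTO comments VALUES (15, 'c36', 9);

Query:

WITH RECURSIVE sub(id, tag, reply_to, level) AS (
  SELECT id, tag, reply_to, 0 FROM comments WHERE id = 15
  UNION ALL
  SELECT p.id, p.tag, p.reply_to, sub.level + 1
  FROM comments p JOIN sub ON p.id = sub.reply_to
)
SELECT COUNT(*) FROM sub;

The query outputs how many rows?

Base: id=15 (c36), reply_to=9, level 0.
Iteration 1: join on id=9 -> c1 (id 9, reply_to=8, level 1).
Iteration 2: join on id=8 -> c17 (id 8, reply_to=6, level 2).
Iteration 3: join on id=6 -> c27 (id 6, reply_to=5, level 3).
Iteration 4: join on id=5 -> c20 (id 5, reply_to=1, level 4).
Iteration 5: join on id=1 -> c33 (id 1, reply_to=NULL, level 5).
Iteration 6: reply_to is NULL; no match; recursion stops.
Total rows emitted: 6.

6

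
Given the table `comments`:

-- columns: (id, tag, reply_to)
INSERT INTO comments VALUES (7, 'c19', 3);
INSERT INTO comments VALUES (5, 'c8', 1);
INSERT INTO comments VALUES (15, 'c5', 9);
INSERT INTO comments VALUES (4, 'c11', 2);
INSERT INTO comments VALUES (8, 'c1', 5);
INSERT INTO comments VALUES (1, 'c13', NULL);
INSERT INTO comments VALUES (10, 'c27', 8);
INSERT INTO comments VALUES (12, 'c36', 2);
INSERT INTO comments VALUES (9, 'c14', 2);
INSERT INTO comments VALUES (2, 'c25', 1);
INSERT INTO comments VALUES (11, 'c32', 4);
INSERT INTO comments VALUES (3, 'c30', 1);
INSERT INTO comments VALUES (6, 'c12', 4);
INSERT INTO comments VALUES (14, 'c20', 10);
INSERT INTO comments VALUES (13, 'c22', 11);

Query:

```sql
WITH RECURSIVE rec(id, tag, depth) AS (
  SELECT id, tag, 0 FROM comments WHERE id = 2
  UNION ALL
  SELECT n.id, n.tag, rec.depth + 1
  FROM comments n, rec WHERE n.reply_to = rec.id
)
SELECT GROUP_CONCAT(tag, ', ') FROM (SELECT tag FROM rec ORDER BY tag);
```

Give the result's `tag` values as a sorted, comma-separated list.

c11, c12, c14, c22, c25, c32, c36, c5

Base: id=2 (c25) at depth 0.
Iteration 1: rows with reply_to in {2} -> c11 (id 4, depth 1), c14 (id 9, depth 1), c36 (id 12, depth 1).
Iteration 2: rows with reply_to in {4,9,12} -> c12 (id 6, depth 2), c32 (id 11, depth 2), c5 (id 15, depth 2).
Iteration 3: rows with reply_to in {6,11,15} -> c22 (id 13, depth 3).
Iteration 4: no rows with reply_to in {13}; recursion stops.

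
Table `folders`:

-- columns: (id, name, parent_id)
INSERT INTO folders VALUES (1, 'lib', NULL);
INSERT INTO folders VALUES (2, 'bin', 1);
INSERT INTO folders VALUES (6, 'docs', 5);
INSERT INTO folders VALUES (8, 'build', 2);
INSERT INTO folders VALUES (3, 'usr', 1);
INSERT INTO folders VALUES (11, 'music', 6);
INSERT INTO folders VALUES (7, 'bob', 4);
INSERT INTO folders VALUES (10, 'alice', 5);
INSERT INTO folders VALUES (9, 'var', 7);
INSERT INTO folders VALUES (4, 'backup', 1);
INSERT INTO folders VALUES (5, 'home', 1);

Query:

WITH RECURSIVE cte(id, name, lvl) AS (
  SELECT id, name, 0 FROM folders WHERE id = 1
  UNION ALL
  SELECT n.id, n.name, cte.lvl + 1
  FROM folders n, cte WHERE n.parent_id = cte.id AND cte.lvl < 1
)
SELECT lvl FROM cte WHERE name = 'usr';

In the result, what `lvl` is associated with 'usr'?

1

Base: id=1 (lib) at lvl 0.
Iteration 1: rows with parent_id in {1} -> bin (id 2, lvl 1), usr (id 3, lvl 1), backup (id 4, lvl 1), home (id 5, lvl 1).
Iteration 2: lvl < 1 fails for all current rows; recursion stops.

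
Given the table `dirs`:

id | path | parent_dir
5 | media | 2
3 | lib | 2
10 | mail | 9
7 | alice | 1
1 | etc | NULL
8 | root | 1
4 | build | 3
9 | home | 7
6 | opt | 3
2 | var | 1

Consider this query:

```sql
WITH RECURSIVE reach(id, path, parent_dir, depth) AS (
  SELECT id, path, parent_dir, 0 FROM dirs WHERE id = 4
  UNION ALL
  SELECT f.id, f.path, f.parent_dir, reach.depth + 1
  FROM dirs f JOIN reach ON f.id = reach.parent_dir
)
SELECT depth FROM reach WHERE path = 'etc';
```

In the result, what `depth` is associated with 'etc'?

3

Base: id=4 (build), parent_dir=3, depth 0.
Iteration 1: join on id=3 -> lib (id 3, parent_dir=2, depth 1).
Iteration 2: join on id=2 -> var (id 2, parent_dir=1, depth 2).
Iteration 3: join on id=1 -> etc (id 1, parent_dir=NULL, depth 3).
Iteration 4: parent_dir is NULL; no match; recursion stops.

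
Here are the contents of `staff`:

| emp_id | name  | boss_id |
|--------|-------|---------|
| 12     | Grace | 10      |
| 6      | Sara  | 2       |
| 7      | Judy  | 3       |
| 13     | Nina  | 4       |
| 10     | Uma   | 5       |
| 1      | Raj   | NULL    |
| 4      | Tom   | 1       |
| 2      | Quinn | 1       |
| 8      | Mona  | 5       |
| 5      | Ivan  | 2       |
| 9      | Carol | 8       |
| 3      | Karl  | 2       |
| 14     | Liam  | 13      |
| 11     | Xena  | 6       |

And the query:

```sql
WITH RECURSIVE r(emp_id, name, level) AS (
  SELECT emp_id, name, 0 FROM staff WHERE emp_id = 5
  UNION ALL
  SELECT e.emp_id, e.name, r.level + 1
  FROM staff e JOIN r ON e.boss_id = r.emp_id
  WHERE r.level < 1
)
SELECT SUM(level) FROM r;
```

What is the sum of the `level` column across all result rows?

2

Base: emp_id=5 (Ivan) at level 0.
Iteration 1: rows with boss_id in {5} -> Mona (id 8, level 1), Uma (id 10, level 1).
Iteration 2: level < 1 fails for all current rows; recursion stops.
SUM(level) = 0 + 1 + 1 = 2.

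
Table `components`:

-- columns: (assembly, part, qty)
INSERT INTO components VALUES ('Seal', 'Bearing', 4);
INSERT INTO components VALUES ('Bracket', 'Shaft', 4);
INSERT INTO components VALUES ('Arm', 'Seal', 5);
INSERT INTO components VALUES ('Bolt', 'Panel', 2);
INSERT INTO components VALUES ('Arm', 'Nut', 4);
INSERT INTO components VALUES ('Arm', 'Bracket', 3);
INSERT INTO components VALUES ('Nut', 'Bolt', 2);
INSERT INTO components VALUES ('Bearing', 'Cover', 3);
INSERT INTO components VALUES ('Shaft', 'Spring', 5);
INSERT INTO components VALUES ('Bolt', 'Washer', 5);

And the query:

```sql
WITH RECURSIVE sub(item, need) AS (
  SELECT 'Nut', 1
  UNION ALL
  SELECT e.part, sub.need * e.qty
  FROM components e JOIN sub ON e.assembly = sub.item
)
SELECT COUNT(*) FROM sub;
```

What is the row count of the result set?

Base: (Nut, need=1).
Iteration 1: components of {Nut} -> Bolt = 1*2 = 2.
Iteration 2: components of {Bolt} -> Panel = 2*2 = 4, Washer = 2*5 = 10.
Iteration 3: no further components; recursion stops.
Total rows emitted: 4.

4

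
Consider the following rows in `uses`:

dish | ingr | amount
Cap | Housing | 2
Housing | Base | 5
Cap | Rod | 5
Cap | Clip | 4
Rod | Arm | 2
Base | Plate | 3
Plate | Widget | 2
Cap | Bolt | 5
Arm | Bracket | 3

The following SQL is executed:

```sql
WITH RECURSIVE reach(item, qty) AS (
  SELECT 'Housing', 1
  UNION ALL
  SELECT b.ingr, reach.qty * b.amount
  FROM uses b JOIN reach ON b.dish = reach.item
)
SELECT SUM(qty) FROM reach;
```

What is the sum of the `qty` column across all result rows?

51

Base: (Housing, qty=1).
Iteration 1: components of {Housing} -> Base = 1*5 = 5.
Iteration 2: components of {Base} -> Plate = 5*3 = 15.
Iteration 3: components of {Plate} -> Widget = 15*2 = 30.
Iteration 4: no further components; recursion stops.
SUM(qty) = 1 + 5 + 15 + 30 = 51.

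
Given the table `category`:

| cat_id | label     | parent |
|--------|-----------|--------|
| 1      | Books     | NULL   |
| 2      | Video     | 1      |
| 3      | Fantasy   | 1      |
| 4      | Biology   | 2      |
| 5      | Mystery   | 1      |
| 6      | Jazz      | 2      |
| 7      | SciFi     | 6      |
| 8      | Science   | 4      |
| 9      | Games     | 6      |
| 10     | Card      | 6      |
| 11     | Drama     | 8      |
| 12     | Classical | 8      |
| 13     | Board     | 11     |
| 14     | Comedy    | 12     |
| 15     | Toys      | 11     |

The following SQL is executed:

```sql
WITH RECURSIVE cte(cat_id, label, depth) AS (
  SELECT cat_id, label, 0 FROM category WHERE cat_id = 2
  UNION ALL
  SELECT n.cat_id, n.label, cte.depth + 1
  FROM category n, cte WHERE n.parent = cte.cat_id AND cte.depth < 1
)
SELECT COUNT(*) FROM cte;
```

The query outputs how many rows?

Base: cat_id=2 (Video) at depth 0.
Iteration 1: rows with parent in {2} -> Biology (id 4, depth 1), Jazz (id 6, depth 1).
Iteration 2: depth < 1 fails for all current rows; recursion stops.
Total rows emitted: 3.

3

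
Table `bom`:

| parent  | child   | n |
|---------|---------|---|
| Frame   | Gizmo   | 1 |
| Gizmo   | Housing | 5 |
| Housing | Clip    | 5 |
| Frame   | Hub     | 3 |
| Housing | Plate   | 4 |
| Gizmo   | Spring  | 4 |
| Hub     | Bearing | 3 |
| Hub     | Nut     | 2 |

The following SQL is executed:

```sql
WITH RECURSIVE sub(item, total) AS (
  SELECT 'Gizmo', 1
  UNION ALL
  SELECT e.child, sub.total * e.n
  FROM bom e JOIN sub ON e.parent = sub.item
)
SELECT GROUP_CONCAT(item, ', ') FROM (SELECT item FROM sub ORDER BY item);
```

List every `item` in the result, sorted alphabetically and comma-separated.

Clip, Gizmo, Housing, Plate, Spring

Base: (Gizmo, total=1).
Iteration 1: components of {Gizmo} -> Housing = 1*5 = 5, Spring = 1*4 = 4.
Iteration 2: components of {Housing,Spring} -> Clip = 5*5 = 25, Plate = 5*4 = 20.
Iteration 3: no further components; recursion stops.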